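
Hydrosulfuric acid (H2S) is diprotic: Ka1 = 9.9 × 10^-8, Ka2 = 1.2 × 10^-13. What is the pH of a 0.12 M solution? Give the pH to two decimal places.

pH = 3.96

Ka1 ≫ Ka2, so treat the first dissociation as the only significant source of H+.
Ka1 = x²/(0.12 − x) = 9.9 × 10^-8
x ≈ √(9.9 × 10^-8 × 0.12) = 1.09 × 10^-4 M
pH = −log(1.09 × 10^-4) = 3.96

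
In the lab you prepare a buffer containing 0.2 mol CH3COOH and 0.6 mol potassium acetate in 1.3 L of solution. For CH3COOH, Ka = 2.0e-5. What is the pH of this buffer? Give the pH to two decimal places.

pKa = −log(2.0 × 10^-5) = 4.699
Using pH = pKa + log([base]/[acid]) with [base]/[acid] = 0.6/0.2:
pH = 4.699 + (+0.477) = 5.18

pH = 5.18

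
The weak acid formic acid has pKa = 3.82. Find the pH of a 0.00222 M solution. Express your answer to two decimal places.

pH = 3.29

HCOOH ⇌ HCOO- + H+
Ka = 10^(−3.82) = 1.51 × 10^-4
From the ICE table, Ka = [H+]²/(0.00222 − [H+]) = 1.51 × 10^-4.
[H+] is not negligible relative to C₀; solve [H+]² + 0.000151·[H+] − 3.35e-07 = 0.
[H+] = (−Ka + √(Ka² + 4·Ka·C₀))/2 = 5.08 × 10^-4 M
pH = −log[H+] = −log(5.08 × 10^-4) = 3.29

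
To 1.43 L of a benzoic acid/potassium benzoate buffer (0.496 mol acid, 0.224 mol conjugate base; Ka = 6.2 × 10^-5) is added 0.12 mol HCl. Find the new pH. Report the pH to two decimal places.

pH = 3.44

After neutralization: n(C6H5COOH) = 0.616 mol, n(C6H5COO-) = 0.104 mol.
pKa = −log(6.2 × 10^-5) = 4.208
pH = pKa + log(n_C6H5COO-/n_C6H5COOH) = 4.208 + log(0.104/0.616) = 4.208 + (-0.773)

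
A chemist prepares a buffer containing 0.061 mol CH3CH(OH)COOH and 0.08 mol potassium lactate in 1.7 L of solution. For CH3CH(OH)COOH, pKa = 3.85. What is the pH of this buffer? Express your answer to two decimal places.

pH = pKa + log([A⁻]/[HA]) = 3.85 + log(0.08/0.061)
pH = 3.85 + (+0.118) = 3.97

pH = 3.97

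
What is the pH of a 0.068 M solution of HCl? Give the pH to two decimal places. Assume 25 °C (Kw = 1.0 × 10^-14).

pH = 1.17

HCl is a strong acid and dissociates completely, so [H+] = 0.068 M.
pH = -log(0.068) = 1.17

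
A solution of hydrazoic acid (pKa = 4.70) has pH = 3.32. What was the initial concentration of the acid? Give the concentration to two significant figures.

[H+] = 10^(-3.32) = 4.79 × 10^-4 M = x
Ka = 10^(−4.70) = 2.00 × 10^-5
Ka = x²/(C₀ − x) ⇒ C₀ = x + x²/Ka
C₀ = 4.79 × 10^-4 + (4.79 × 10^-4)²/(2.00 × 10^-5) = 1.20 × 10^-2 M

C₀ = 1.2 × 10^-2 M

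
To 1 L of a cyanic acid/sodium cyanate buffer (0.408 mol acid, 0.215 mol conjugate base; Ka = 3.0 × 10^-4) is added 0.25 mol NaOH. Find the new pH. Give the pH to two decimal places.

pH = 3.99

OH- converts HOCN to OCN-: HOCN → 0.158 mol, OCN- → 0.465 mol.
pKa = −log(3.0 × 10^-4) = 3.523
Henderson–Hasselbalch with mole ratio 0.465/0.158: pH = 3.523 + (+0.469)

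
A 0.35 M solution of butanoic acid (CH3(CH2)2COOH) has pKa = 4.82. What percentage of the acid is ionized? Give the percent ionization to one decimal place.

0.7%

CH3(CH2)2COOH ⇌ CH3(CH2)2COO- + H+; let x = [H+] at equilibrium.
Ka = 10^(−4.82) = 1.51 × 10^-5
x ≈ √(Ka·C₀) = √(1.51 × 10^-5 × 0.35) = 2.30 × 10^-3 M
% ionization = x/C₀ × 100% = 2.30 × 10^-3/0.35 × 100% = 0.7%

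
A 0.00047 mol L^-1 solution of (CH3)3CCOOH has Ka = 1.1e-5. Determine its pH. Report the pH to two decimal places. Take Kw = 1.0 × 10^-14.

(CH3)3CCOOH ⇌ (CH3)3CCOO- + H+
Ka = [H+]²/(0.00047 − [H+]) = 1.1 × 10^-5
Here C₀/Ka ≈ 42.7, so the small-[H+] approximation fails. Use the quadratic:
[H+] = [−1.1e-05 + √(1.1e-05² + 2.07e-08)]/2 = 6.66 × 10^-5 M
pH = −log[H+] = −log(6.66 × 10^-5) = 4.18

pH = 4.18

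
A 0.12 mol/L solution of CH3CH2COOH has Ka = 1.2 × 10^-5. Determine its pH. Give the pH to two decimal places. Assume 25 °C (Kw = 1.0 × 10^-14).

pH = 2.92

CH3CH2COOH ⇌ CH3CH2COO- + H+
Ka = [H+]²/(0.12 − [H+]) = 1.2 × 10^-5
Assume [H+] ≪ 0.12: [H+] ≈ √(1.2 × 10^-5 × 0.12) = 1.20 × 10^-3 M
Check: 1% ionized — well under 5%, approximation valid.
pH = −log(1.20 × 10^-3) = 2.92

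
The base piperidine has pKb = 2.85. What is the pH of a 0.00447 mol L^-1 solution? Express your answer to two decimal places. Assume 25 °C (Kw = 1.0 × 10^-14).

pH = 11.28

C5H10NH + H2O ⇌ C5H10NH2+ + OH-
Kb = 10^(−2.85) = 1.41 × 10^-3
From the ICE table, Kb = x²/(0.00447 − x) = 1.41 × 10^-3.
Here C₀/Kb ≈ 3.17, so the small-x approximation fails. Use the quadratic:
x = (−Kb + √(Kb² + 4·Kb·C₀))/2 = 1.90 × 10^-3 M
pOH = −log(1.90 × 10^-3) = 2.72; pH = 14.00 − 2.72 = 11.28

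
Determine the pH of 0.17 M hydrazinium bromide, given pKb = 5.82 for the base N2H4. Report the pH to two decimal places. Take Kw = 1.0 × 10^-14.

N2H5+ is the conjugate acid of the weak base N2H4.
Kb = 10^(−5.82) = 1.51 × 10^-6
Ka = Kw/Kb = 1.0×10^-14 / 1.51 × 10^-6 = 6.62 × 10^-9
Ka = [H+]²/(0.17 − [H+]) = 6.62 × 10^-9
Assume [H+] ≪ 0.17: [H+] ≈ √(6.62 × 10^-9 × 0.17) = 3.35 × 10^-5 M
pH = −log[H+] = −log(3.35 × 10^-5) = 4.47

pH = 4.47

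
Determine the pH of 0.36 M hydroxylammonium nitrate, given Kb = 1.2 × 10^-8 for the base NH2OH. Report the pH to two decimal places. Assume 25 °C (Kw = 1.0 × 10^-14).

pH = 3.26

NH3OH+ is the conjugate acid of the weak base NH2OH.
Ka = Kw/Kb = 1.0×10^-14 / 1.2 × 10^-8 = 8.33 × 10^-7
From the ICE table, Ka = [H+]²/(0.36 − [H+]) = 8.33 × 10^-7.
Neglecting [H+] in the denominator: [H+] = √(8.33 × 10^-7 × 0.36) = 5.48 × 10^-4 M
([H+]/C₀ = 0.15% < 5%, so the approximation holds.)
pH = −log(5.48 × 10^-4) = 3.26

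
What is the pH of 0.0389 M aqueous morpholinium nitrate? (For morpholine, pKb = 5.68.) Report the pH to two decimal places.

pH = 4.87

C4H8ONH2+ is the conjugate acid of the weak base C4H8ONH.
Kb = 10^(−5.68) = 2.09 × 10^-6
Ka = Kw/Kb = 1.0×10^-14 / 2.09 × 10^-6 = 4.78 × 10^-9
From the ICE table, Ka = [H+]²/(0.0389 − [H+]) = 4.78 × 10^-9.
Neglecting [H+] in the denominator: [H+] = √(4.78 × 10^-9 × 0.0389) = 1.36 × 10^-5 M
pH = −log[H+] = −log(1.36 × 10^-5) = 4.87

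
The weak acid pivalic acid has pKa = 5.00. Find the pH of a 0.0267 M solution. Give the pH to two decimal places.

pH = 3.29

(CH3)3CCOOH ⇌ (CH3)3CCOO- + H+
Ka = 10^(−5.00) = 1.00 × 10^-5
Ka = x²/(0.0267 − x) = 1.00 × 10^-5
Assume x ≪ 0.0267: x ≈ √(1.00 × 10^-5 × 0.0267) = 5.17 × 10^-4 M
pH = −log(5.17 × 10^-4) = 3.29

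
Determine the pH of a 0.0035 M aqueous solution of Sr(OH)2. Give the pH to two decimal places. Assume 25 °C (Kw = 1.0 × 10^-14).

Sr(OH)2 is a strong base (each formula unit releases 2 OH-); [OH-] = 0.007 M.
pOH = -log(0.007) = 2.15
pH = 14.00 - 2.15 = 11.85

pH = 11.85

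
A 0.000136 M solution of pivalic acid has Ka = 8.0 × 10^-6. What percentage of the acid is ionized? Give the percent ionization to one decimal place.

(CH3)3CCOOH ⇌ (CH3)3CCOO- + H+; let x = [H+] at equilibrium.
Ka = x²/(C₀ − x); solving the quadratic gives x = 2.92 × 10^-5 M.
% ionization = x/C₀ × 100% = 2.92 × 10^-5/0.000136 × 100% = 21.5%

21.5%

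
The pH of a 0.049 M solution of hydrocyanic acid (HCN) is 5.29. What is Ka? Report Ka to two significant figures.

[H+] = 10^(-5.29) = 5.13 × 10^-6 M
At equilibrium [HA] = 0.049 − 5.13 × 10^-6 = 4.90 × 10^-2 M
Ka = [H+][A-]/[HA] = (5.13 × 10^-6)² / 4.90 × 10^-2 = 5.4 × 10^-10

Ka = 5.4 × 10^-10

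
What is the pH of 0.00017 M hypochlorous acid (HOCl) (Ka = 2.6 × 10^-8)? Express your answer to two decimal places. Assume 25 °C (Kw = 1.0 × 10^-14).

HOCl ⇌ OCl- + H+
From the ICE table, Ka = [H+]²/(0.00017 − [H+]) = 2.6 × 10^-8.
Since Ka ≪ C₀, [H+] ≈ √(Ka·C₀) = 2.10 × 10^-6 M.
pH = −log(2.10 × 10^-6) = 5.68

pH = 5.68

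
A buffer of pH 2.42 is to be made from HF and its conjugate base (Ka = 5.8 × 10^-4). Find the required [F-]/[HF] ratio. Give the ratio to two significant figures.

ratio = 0.15

pKa = -log(5.8 × 10^-4) = 3.237
pH = pKa + log(r) ⇒ log(r) = 2.42 − 3.237 = -0.817
r = [F-]/[HF] = 10^(-0.817) = 0.152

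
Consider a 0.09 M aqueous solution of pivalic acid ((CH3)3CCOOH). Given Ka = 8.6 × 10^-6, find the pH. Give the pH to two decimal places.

(CH3)3CCOOH ⇌ (CH3)3CCOO- + H+
Ka = [H+]²/(0.09 − [H+]) = 8.6 × 10^-6
Assume [H+] ≪ 0.09: [H+] ≈ √(8.6 × 10^-6 × 0.09) = 8.80 × 10^-4 M
([H+]/C₀ = 0.98% < 5%, so the approximation holds.)
pH = −log(8.80 × 10^-4) = 3.06

pH = 3.06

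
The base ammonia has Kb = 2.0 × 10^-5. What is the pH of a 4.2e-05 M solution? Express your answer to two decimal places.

NH3 + H2O ⇌ NH4+ + OH-
From the ICE table, Kb = [OH-]²/(4.2e-05 − [OH-]) = 2.0 × 10^-5.
Here C₀/Kb ≈ 2.1, so the small-[OH-] approximation fails. Use the quadratic:
[OH-] = [−2e-05 + √(2e-05² + 3.36e-09)]/2 = 2.07 × 10^-5 M
pOH = −log(2.07 × 10^-5) = 4.68; pH = 14.00 − 4.68 = 9.32

pH = 9.32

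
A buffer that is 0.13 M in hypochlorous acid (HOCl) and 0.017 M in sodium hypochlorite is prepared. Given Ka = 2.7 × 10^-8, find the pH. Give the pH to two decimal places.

pKa = −log(2.7 × 10^-8) = 7.569
pH = pKa + log([A⁻]/[HA]) = 7.569 + log(0.017/0.13)
pH = 7.569 + (-0.883) = 6.69

pH = 6.69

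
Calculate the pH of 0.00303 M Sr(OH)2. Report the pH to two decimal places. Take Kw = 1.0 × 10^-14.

Sr(OH)2 is a strong base (each formula unit releases 2 OH-); [OH-] = 0.00606 M.
pOH = -log(0.00606) = 2.22
pH = 14.00 - 2.22 = 11.78

pH = 11.78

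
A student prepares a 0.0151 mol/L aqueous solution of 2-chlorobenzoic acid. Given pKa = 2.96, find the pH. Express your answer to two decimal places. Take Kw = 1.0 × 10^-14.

pH = 2.45

ClC6H4COOH ⇌ ClC6H4COO- + H+
Ka = 10^(−2.96) = 1.10 × 10^-3
From the ICE table, Ka = [H+]²/(0.0151 − [H+]) = 1.10 × 10^-3.
The 5% rule fails; solving [H+]² + Ka·[H+] − Ka·C₀ = 0 exactly:
[H+] = (−Ka + √(Ka² + 4·Ka·C₀))/2 = 3.56 × 10^-3 M
pH = −log[H+] = −log(3.56 × 10^-3) = 2.45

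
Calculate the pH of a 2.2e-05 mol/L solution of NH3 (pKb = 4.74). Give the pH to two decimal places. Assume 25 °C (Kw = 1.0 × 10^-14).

NH3 + H2O ⇌ NH4+ + OH-
Kb = 10^(−4.74) = 1.82 × 10^-5
From the ICE table, Kb = [OH-]²/(2.2e-05 − [OH-]) = 1.82 × 10^-5.
Here C₀/Kb ≈ 1.21, so the small-[OH-] approximation fails. Use the quadratic:
[OH-] = [−1.82e-05 + √(1.82e-05² + 1.6e-09)]/2 = 1.29 × 10^-5 M
pOH = 4.89, so pH = 14.00 − pOH = 9.11

pH = 9.11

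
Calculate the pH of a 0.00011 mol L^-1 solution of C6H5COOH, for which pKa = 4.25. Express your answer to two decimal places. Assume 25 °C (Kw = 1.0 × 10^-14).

pH = 4.26

C6H5COOH ⇌ C6H5COO- + H+
Ka = 10^(−4.25) = 5.62 × 10^-5
Let x = [H+] at equilibrium. Ka = x²/(0.00011 − x).
x is not negligible relative to C₀; solve x² + 5.62e-05·x − 6.18e-09 = 0.
x = (−Ka + √(Ka² + 4·Ka·C₀))/2 = 5.54 × 10^-5 M
pH = −log(5.54 × 10^-5) = 4.26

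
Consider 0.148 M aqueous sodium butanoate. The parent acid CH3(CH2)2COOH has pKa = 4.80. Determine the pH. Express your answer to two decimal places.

pH = 8.99

CH3(CH2)2COO- is the conjugate base of the weak acid CH3(CH2)2COOH.
Ka = 10^(−4.80) = 1.58 × 10^-5
Kb = Kw/Ka = 1.0×10^-14 / 1.58 × 10^-5 = 6.33 × 10^-10
Let x = [OH-] at equilibrium. Kb = x²/(0.148 − x).
Neglecting x in the denominator: x = √(6.33 × 10^-10 × 0.148) = 9.68 × 10^-6 M
(x/C₀ = 0.0065% < 5%, so the approximation holds.)
pOH = −log(9.68 × 10^-6) = 5.01; pH = 14.00 − 5.01 = 8.99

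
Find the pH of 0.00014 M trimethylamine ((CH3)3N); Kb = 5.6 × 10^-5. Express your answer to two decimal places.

pH = 9.81

(CH3)3N + H2O ⇌ (CH3)3NH+ + OH-
Kb = [OH-]²/(0.00014 − [OH-]) = 5.6 × 10^-5
Here C₀/Kb ≈ 2.5, so the small-[OH-] approximation fails. Use the quadratic:
[OH-] = [−5.6e-05 + √(5.6e-05² + 3.14e-08)]/2 = 6.49 × 10^-5 M
pOH = −log(6.49 × 10^-5) = 4.19; pH = 14.00 − 4.19 = 9.81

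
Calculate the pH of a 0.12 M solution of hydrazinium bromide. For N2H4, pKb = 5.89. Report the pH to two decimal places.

N2H5+ is the conjugate acid of the weak base N2H4.
Kb = 10^(−5.89) = 1.29 × 10^-6
Ka = Kw/Kb = 1.0×10^-14 / 1.29 × 10^-6 = 7.75 × 10^-9
Ka = [H+]²/(0.12 − [H+]) = 7.75 × 10^-9
Neglecting [H+] in the denominator: [H+] = √(7.75 × 10^-9 × 0.12) = 3.05 × 10^-5 M
Check: 0.025% ionized — well under 5%, approximation valid.
pH = −log[H+] = −log(3.05 × 10^-5) = 4.52

pH = 4.52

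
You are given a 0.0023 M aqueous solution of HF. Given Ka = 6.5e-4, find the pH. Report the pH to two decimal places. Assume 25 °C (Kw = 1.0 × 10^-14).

pH = 3.03

HF ⇌ F- + H+
From the ICE table, Ka = x²/(0.0023 − x) = 6.5 × 10^-4.
Here C₀/Ka ≈ 3.54, so the small-x approximation fails. Use the quadratic:
x = (−Ka + √(Ka² + 4·Ka·C₀))/2 = 9.40 × 10^-4 M
pH = −log[H+] = −log(9.40 × 10^-4) = 3.03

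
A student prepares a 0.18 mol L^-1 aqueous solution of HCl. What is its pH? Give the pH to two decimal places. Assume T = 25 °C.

HCl is a strong acid and dissociates completely, so [H+] = 0.18 M.
pH = -log(0.18) = 0.74

pH = 0.74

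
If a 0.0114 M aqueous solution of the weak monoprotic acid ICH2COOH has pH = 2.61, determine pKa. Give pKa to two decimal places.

[H+] = 10^(-2.61) = 2.45 × 10^-3 M
At equilibrium [HA] = 0.0114 − 2.45 × 10^-3 = 8.95 × 10^-3 M
Ka = [H+][A-]/[HA] = (2.45 × 10^-3)² / 8.95 × 10^-3 = 6.71 × 10^-4
pKa = -log(6.71 × 10^-4) = 3.17

pKa = 3.17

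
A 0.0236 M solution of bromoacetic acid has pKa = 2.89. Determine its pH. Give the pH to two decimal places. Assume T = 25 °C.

BrCH2COOH ⇌ BrCH2COO- + H+
Ka = 10^(−2.89) = 1.29 × 10^-3
From the ICE table, Ka = [H+]²/(0.0236 − [H+]) = 1.29 × 10^-3.
Here C₀/Ka ≈ 18.3, so the small-[H+] approximation fails. Use the quadratic:
[H+] = (−Ka + √(Ka² + 4·Ka·C₀))/2 = 4.91 × 10^-3 M
pH = −log[H+] = −log(4.91 × 10^-3) = 2.31

pH = 2.31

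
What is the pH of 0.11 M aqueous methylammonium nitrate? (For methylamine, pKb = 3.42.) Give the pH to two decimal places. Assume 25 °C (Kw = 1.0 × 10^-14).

CH3NH3+ is the conjugate acid of the weak base CH3NH2.
Kb = 10^(−3.42) = 3.80 × 10^-4
Ka = Kw/Kb = 1.0×10^-14 / 3.80 × 10^-4 = 2.63 × 10^-11
From the ICE table, Ka = x²/(0.11 − x) = 2.63 × 10^-11.
Neglecting x in the denominator: x = √(2.63 × 10^-11 × 0.11) = 1.70 × 10^-6 M
(x/C₀ = 0.0015% < 5%, so the approximation holds.)
pH = −log(1.70 × 10^-6) = 5.77

pH = 5.77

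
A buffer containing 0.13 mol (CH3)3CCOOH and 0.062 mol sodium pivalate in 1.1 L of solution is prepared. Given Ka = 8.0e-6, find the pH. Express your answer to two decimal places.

pH = 4.78

pKa = −log(8.0 × 10^-6) = 5.097
Henderson–Hasselbalch: pH = pKa + log([(CH3)3CCOO-]/[(CH3)3CCOOH]) = 5.097 + log(0.062/0.13)
pH = 5.097 + (-0.322) = 4.78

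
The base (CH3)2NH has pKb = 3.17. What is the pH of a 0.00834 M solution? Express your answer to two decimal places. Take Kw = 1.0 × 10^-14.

pH = 11.31

(CH3)2NH + H2O ⇌ (CH3)2NH2+ + OH-
Kb = 10^(−3.17) = 6.76 × 10^-4
Kb = [OH-]²/(0.00834 − [OH-]) = 6.76 × 10^-4
The 5% rule fails; solving [OH-]² + Kb·[OH-] − Kb·C₀ = 0 exactly:
[OH-] = [−0.000676 + √(0.000676² + 2.26e-05)]/2 = 2.06 × 10^-3 M
pOH = 2.69, so pH = 14.00 − pOH = 11.31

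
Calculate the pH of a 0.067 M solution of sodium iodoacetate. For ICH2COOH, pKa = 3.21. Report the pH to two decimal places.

ICH2COO- is the conjugate base of the weak acid ICH2COOH.
Ka = 10^(−3.21) = 6.17 × 10^-4
Kb = Kw/Ka = 1.0×10^-14 / 6.17 × 10^-4 = 1.62 × 10^-11
Kb = [OH-]²/(0.067 − [OH-]) = 1.62 × 10^-11
Neglecting [OH-] in the denominator: [OH-] = √(1.62 × 10^-11 × 0.067) = 1.04 × 10^-6 M
pOH = −log(1.04 × 10^-6) = 5.98; pH = 14.00 − 5.98 = 8.02

pH = 8.02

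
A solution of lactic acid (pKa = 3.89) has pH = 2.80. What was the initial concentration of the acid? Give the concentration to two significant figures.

C₀ = 2.1 × 10^-2 M

[H+] = 10^(-2.80) = 1.58 × 10^-3 M = x
Ka = 10^(−3.89) = 1.29 × 10^-4
Ka = x²/(C₀ − x) ⇒ C₀ = x + x²/Ka
C₀ = 1.58 × 10^-3 + (1.58 × 10^-3)²/(1.29 × 10^-4) = 2.09 × 10^-2 M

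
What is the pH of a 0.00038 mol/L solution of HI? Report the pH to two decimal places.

HI is a strong acid and dissociates completely, so [H+] = 0.00038 M.
pH = -log(0.00038) = 3.42

pH = 3.42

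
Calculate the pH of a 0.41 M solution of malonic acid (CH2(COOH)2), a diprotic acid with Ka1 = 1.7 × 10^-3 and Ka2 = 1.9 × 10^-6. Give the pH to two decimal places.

pH = 1.59

Ka1 ≫ Ka2, so treat the first dissociation as the only significant source of H+.
Ka1 = x²/(0.41 − x) = 1.7 × 10^-3
Solving the quadratic: x = (−Ka1 + √(Ka1² + 4·Ka1·C₀))/2 = 2.56 × 10^-2 M
pH = −log(2.56 × 10^-2) = 1.59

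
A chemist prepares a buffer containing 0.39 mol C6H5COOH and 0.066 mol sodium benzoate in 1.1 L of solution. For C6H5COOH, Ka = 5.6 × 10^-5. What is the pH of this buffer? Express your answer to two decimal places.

pH = 3.48

pKa = −log(5.6 × 10^-5) = 4.252
pH = pKa + log([A⁻]/[HA]) = 4.252 + log(0.066/0.39)
pH = 4.252 + (-0.772) = 3.48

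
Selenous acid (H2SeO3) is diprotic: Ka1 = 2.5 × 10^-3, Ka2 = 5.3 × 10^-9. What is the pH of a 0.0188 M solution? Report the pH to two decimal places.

pH = 2.24

Ka1 ≫ Ka2, so treat the first dissociation as the only significant source of H+.
Ka1 = x²/(0.0188 − x) = 2.5 × 10^-3
Solving the quadratic: x = (−Ka1 + √(Ka1² + 4·Ka1·C₀))/2 = 5.72 × 10^-3 M
pH = −log(5.72 × 10^-3) = 2.24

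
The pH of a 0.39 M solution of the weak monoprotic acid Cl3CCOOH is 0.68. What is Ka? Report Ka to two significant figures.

[H+] = 10^(-0.68) = 2.09 × 10^-1 M
At equilibrium [HA] = 0.39 − 2.09 × 10^-1 = 1.81 × 10^-1 M
Ka = [H+][A-]/[HA] = (2.09 × 10^-1)² / 1.81 × 10^-1 = 2.4 × 10^-1

Ka = 2.4 × 10^-1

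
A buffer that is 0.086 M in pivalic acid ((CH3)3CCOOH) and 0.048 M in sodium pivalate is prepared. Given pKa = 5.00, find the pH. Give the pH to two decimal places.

pH = 4.75

Using pH = pKa + log([base]/[acid]) with [base]/[acid] = 0.048/0.086:
pH = 5.00 + (-0.253) = 4.75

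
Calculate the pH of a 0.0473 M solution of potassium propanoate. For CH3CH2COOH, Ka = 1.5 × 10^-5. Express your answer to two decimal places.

CH3CH2COO- is the conjugate base of the weak acid CH3CH2COOH.
Kb = Kw/Ka = 1.0×10^-14 / 1.5 × 10^-5 = 6.67 × 10^-10
Let x = [OH-] at equilibrium. Kb = x²/(0.0473 − x).
Since Kb ≪ C₀, x ≈ √(Kb·C₀) = 5.62 × 10^-6 M.
(x/C₀ = 0.012% < 5%, so the approximation holds.)
pOH = −log(5.62 × 10^-6) = 5.25; pH = 14.00 − 5.25 = 8.75

pH = 8.75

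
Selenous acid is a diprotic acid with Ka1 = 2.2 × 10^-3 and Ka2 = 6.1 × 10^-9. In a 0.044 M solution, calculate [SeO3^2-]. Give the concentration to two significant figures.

6.1 × 10^-9 M

First ionization gives [H+] ≈ [HSeO3-] = 8.80 × 10^-3 M.
Second step: Ka2 = [H+][SeO3^2-]/[HSeO3-] ≈ [SeO3^2-] (since [H+] ≈ [HSeO3-]).
So [SeO3^2-] ≈ Ka2.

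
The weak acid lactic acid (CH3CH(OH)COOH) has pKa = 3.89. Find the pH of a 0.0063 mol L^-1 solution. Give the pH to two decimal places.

pH = 3.08

CH3CH(OH)COOH ⇌ CH3CH(OH)COO- + H+
Ka = 10^(−3.89) = 1.29 × 10^-4
Let x = [H+] at equilibrium. Ka = x²/(0.0063 − x).
The 5% rule fails; solving x² + Ka·x − Ka·C₀ = 0 exactly:
x = (−Ka + √(Ka² + 4·Ka·C₀))/2 = 8.39 × 10^-4 M
pH = −log(8.39 × 10^-4) = 3.08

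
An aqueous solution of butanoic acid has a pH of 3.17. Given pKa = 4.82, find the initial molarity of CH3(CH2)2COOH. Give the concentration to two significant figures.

C₀ = 3.1 × 10^-2 M

[H+] = 10^(-3.17) = 6.76 × 10^-4 M = x
Ka = 10^(−4.82) = 1.51 × 10^-5
Ka = x²/(C₀ − x) ⇒ C₀ = x + x²/Ka
C₀ = 6.76 × 10^-4 + (6.76 × 10^-4)²/(1.51 × 10^-5) = 3.09 × 10^-2 M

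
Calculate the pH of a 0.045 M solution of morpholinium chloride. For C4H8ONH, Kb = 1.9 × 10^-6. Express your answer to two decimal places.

C4H8ONH2+ is the conjugate acid of the weak base C4H8ONH.
Ka = Kw/Kb = 1.0×10^-14 / 1.9 × 10^-6 = 5.26 × 10^-9
Let x = [H+] at equilibrium. Ka = x²/(0.045 − x).
Since Ka ≪ C₀, x ≈ √(Ka·C₀) = 1.54 × 10^-5 M.
pH = −log(1.54 × 10^-5) = 4.81

pH = 4.81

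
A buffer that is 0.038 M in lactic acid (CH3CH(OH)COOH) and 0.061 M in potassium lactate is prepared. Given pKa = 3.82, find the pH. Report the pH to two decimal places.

pH = 4.03

Using pH = pKa + log([base]/[acid]) with [base]/[acid] = 0.061/0.038:
pH = 3.82 + (+0.206) = 4.03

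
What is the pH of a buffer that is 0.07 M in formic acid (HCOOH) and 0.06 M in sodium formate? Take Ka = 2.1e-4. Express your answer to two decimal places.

pH = 3.61

pKa = −log(2.1 × 10^-4) = 3.678
pH = pKa + log([A⁻]/[HA]) = 3.678 + log(0.06/0.07)
pH = 3.678 + (-0.067) = 3.61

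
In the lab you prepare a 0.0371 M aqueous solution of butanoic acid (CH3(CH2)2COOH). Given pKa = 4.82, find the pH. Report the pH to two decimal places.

pH = 3.13

CH3(CH2)2COOH ⇌ CH3(CH2)2COO- + H+
Ka = 10^(−4.82) = 1.51 × 10^-5
From the ICE table, Ka = x²/(0.0371 − x) = 1.51 × 10^-5.
Neglecting x in the denominator: x = √(1.51 × 10^-5 × 0.0371) = 7.48 × 10^-4 M
pH = −log(7.48 × 10^-4) = 3.13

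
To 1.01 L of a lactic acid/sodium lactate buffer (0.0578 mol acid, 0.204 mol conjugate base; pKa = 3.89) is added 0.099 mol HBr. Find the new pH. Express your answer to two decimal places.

After neutralization: n(CH3CH(OH)COOH) = 0.157 mol, n(CH3CH(OH)COO-) = 0.105 mol.
pH = pKa + log([A⁻]/[HA]) = 3.89 + log(0.105/0.157) = 3.89 -0.175

pH = 3.72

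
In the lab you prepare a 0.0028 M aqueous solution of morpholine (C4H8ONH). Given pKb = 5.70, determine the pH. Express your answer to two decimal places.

pH = 9.87

C4H8ONH + H2O ⇌ C4H8ONH2+ + OH-
Kb = 10^(−5.70) = 2.00 × 10^-6
Kb = [OH-]²/(0.0028 − [OH-]) = 2.00 × 10^-6
Assume [OH-] ≪ 0.0028: [OH-] ≈ √(2.00 × 10^-6 × 0.0028) = 7.48 × 10^-5 M
Check: 2.7% ionized — well under 5%, approximation valid.
pOH = 4.13, so pH = 14.00 − pOH = 9.87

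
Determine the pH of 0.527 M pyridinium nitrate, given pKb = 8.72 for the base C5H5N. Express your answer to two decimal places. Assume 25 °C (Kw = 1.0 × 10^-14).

pH = 2.78

C5H5NH+ is the conjugate acid of the weak base C5H5N.
Kb = 10^(−8.72) = 1.91 × 10^-9
Ka = Kw/Kb = 1.0×10^-14 / 1.91 × 10^-9 = 5.24 × 10^-6
Ka = x²/(0.527 − x) = 5.24 × 10^-6
Since Ka ≪ C₀, x ≈ √(Ka·C₀) = 1.66 × 10^-3 M.
Check: 0.32% ionized — well under 5%, approximation valid.
pH = −log(1.66 × 10^-3) = 2.78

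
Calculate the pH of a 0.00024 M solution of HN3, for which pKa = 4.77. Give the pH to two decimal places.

HN3 ⇌ N3- + H+
Ka = 10^(−4.77) = 1.70 × 10^-5
From the ICE table, Ka = [H+]²/(0.00024 − [H+]) = 1.70 × 10^-5.
The 5% rule fails; solving [H+]² + Ka·[H+] − Ka·C₀ = 0 exactly:
[H+] = (−Ka + √(Ka² + 4·Ka·C₀))/2 = 5.59 × 10^-5 M
pH = −log[H+] = −log(5.59 × 10^-5) = 4.25

pH = 4.25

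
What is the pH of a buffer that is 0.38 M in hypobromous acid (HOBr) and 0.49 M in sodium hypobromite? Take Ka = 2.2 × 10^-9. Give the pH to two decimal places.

pKa = −log(2.2 × 10^-9) = 8.658
Using pH = pKa + log([base]/[acid]) with [base]/[acid] = 0.49/0.38:
pH = 8.658 + (+0.110) = 8.77

pH = 8.77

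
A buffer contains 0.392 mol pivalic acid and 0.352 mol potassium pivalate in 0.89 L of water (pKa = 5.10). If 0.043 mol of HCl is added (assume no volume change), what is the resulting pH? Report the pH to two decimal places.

After neutralization: n((CH3)3CCOOH) = 0.435 mol, n((CH3)3CCOO-) = 0.309 mol.
pH = pKa + log(n_(CH3)3CCOO-/n_(CH3)3CCOOH) = 5.10 + log(0.309/0.435) = 5.10 + (-0.149)

pH = 4.95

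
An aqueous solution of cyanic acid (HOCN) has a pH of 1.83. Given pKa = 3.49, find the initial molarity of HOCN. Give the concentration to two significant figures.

[H+] = 10^(-1.83) = 1.48 × 10^-2 M = x
Ka = 10^(−3.49) = 3.24 × 10^-4
Ka = x²/(C₀ − x) ⇒ C₀ = x + x²/Ka
C₀ = 1.48 × 10^-2 + (1.48 × 10^-2)²/(3.24 × 10^-4) = 6.91 × 10^-1 M

C₀ = 6.9 × 10^-1 M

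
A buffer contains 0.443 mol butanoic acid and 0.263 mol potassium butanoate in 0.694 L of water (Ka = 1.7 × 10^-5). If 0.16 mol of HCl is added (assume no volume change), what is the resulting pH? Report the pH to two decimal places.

pH = 4.00

After neutralization: n(CH3(CH2)2COOH) = 0.603 mol, n(CH3(CH2)2COO-) = 0.103 mol.
pKa = −log(1.7 × 10^-5) = 4.770
pH = pKa + log(n_CH3(CH2)2COO-/n_CH3(CH2)2COOH) = 4.770 + log(0.103/0.603) = 4.770 + (-0.767)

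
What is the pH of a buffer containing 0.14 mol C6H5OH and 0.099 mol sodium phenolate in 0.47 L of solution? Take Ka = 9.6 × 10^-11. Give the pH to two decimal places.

pKa = −log(9.6 × 10^-11) = 10.018
pH = pKa + log([A⁻]/[HA]) = 10.018 + log(0.099/0.14)
pH = 10.018 + (-0.150) = 9.87

pH = 9.87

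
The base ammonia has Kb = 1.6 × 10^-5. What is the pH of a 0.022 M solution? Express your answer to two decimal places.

NH3 + H2O ⇌ NH4+ + OH-
From the ICE table, Kb = [OH-]²/(0.022 − [OH-]) = 1.6 × 10^-5.
Neglecting [OH-] in the denominator: [OH-] = √(1.6 × 10^-5 × 0.022) = 5.93 × 10^-4 M
pOH = −log(5.93 × 10^-4) = 3.23; pH = 14.00 − 3.23 = 10.77

pH = 10.77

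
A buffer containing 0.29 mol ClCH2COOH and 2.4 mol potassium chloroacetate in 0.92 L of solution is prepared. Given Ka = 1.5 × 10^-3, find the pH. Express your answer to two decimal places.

pH = 3.74

pKa = −log(1.5 × 10^-3) = 2.824
Using pH = pKa + log([base]/[acid]) with [base]/[acid] = 2.4/0.29:
pH = 2.824 + (+0.918) = 3.74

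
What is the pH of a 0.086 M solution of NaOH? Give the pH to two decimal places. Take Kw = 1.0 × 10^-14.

pH = 12.93

NaOH is a strong base; [OH-] = 0.086 M.
pOH = -log(0.086) = 1.07
pH = 14.00 - 1.07 = 12.93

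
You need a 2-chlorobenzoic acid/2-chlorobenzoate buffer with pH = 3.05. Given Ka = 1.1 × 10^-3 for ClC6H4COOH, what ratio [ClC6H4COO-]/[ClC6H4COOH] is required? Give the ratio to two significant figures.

ratio = 1.2

pKa = -log(1.1 × 10^-3) = 2.959
pH = pKa + log(r) ⇒ log(r) = 3.05 − 2.959 = +0.091
r = [ClC6H4COO-]/[ClC6H4COOH] = 10^(+0.091) = 1.23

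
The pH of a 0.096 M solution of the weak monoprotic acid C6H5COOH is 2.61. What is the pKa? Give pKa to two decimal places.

pKa = 4.19

[H+] = 10^(-2.61) = 2.45 × 10^-3 M
At equilibrium [HA] = 0.096 − 2.45 × 10^-3 = 9.36 × 10^-2 M
Ka = [H+][A-]/[HA] = (2.45 × 10^-3)² / 9.36 × 10^-2 = 6.41 × 10^-5
pKa = -log(6.41 × 10^-5) = 4.19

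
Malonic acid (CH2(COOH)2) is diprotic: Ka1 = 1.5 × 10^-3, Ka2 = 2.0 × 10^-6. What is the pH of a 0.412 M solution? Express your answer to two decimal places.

Ka1 ≫ Ka2, so treat the first dissociation as the only significant source of H+.
Ka1 = x²/(0.412 − x) = 1.5 × 10^-3
Solving the quadratic: x = (−Ka1 + √(Ka1² + 4·Ka1·C₀))/2 = 2.41 × 10^-2 M
pH = −log(2.41 × 10^-2) = 1.62

pH = 1.62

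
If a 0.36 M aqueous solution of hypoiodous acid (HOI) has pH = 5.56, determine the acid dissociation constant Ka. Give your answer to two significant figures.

Ka = 2.1 × 10^-11

[H+] = 10^(-5.56) = 2.75 × 10^-6 M
At equilibrium [HA] = 0.36 − 2.75 × 10^-6 = 3.60 × 10^-1 M
Ka = [H+][A-]/[HA] = (2.75 × 10^-6)² / 3.60 × 10^-1 = 2.1 × 10^-11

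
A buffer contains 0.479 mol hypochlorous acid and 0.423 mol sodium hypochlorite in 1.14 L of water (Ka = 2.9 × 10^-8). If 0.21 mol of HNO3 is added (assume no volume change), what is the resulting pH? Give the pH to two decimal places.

pH = 7.03

After neutralization: n(HOCl) = 0.689 mol, n(OCl-) = 0.213 mol.
pKa = −log(2.9 × 10^-8) = 7.538
pH = pKa + log([A⁻]/[HA]) = 7.538 + log(0.213/0.689) = 7.538 -0.510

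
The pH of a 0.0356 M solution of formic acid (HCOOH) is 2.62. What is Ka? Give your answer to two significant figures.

[H+] = 10^(-2.62) = 2.40 × 10^-3 M
At equilibrium [HA] = 0.0356 − 2.40 × 10^-3 = 3.32 × 10^-2 M
Ka = [H+][A-]/[HA] = (2.40 × 10^-3)² / 3.32 × 10^-2 = 1.7 × 10^-4

Ka = 1.7 × 10^-4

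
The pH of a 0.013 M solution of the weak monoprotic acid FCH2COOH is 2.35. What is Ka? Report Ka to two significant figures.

Ka = 2.3 × 10^-3

[H+] = 10^(-2.35) = 4.47 × 10^-3 M
At equilibrium [HA] = 0.013 − 4.47 × 10^-3 = 8.53 × 10^-3 M
Ka = [H+][A-]/[HA] = (4.47 × 10^-3)² / 8.53 × 10^-3 = 2.3 × 10^-3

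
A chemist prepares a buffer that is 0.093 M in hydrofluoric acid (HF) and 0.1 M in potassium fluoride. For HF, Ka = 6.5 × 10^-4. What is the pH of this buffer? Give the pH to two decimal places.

pKa = −log(6.5 × 10^-4) = 3.187
pH = pKa + log([A⁻]/[HA]) = 3.187 + log(0.1/0.093)
pH = 3.187 + (+0.032) = 3.22

pH = 3.22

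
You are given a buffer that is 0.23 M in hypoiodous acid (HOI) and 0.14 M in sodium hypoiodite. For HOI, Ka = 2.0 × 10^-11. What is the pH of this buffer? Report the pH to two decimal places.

pH = 10.48

pKa = −log(2.0 × 10^-11) = 10.699
Using pH = pKa + log([base]/[acid]) with [base]/[acid] = 0.14/0.23:
pH = 10.699 + (-0.216) = 10.48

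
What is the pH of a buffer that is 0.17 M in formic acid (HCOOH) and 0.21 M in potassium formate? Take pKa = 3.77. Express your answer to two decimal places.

pH = 3.86

pH = pKa + log([A⁻]/[HA]) = 3.77 + log(0.21/0.17)
pH = 3.77 + (+0.092) = 3.86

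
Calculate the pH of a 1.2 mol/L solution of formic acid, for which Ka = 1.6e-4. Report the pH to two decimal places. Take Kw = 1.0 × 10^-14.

pH = 1.86

HCOOH ⇌ HCOO- + H+
From the ICE table, Ka = [H+]²/(1.2 − [H+]) = 1.6 × 10^-4.
Since Ka ≪ C₀, [H+] ≈ √(Ka·C₀) = 1.39 × 10^-2 M.
pH = −log[H+] = −log(1.39 × 10^-2) = 1.86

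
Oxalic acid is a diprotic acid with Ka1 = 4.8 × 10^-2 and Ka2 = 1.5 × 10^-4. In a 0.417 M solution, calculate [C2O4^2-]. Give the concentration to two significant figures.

1.5 × 10^-4 M

First ionization gives [H+] ≈ [HC2O4-] = 1.19 × 10^-1 M.
Second step: Ka2 = [H+][C2O4^2-]/[HC2O4-] ≈ [C2O4^2-] (since [H+] ≈ [HC2O4-]).
So [C2O4^2-] ≈ Ka2.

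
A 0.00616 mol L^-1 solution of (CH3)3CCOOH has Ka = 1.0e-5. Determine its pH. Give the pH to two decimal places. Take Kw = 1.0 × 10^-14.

(CH3)3CCOOH ⇌ (CH3)3CCOO- + H+
Ka = x²/(0.00616 − x) = 1.0 × 10^-5
Assume x ≪ 0.00616: x ≈ √(1.0 × 10^-5 × 0.00616) = 2.48 × 10^-4 M
(x/C₀ = 4% < 5%, so the approximation holds.)
pH = −log(2.48 × 10^-4) = 3.61

pH = 3.61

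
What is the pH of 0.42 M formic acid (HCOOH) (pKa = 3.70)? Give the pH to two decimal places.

HCOOH ⇌ HCOO- + H+
Ka = 10^(−3.70) = 2.00 × 10^-4
Ka = [H+]²/(0.42 − [H+]) = 2.00 × 10^-4
Since Ka ≪ C₀, [H+] ≈ √(Ka·C₀) = 9.17 × 10^-3 M.
([H+]/C₀ = 2.2% < 5%, so the approximation holds.)
pH = −log(9.17 × 10^-3) = 2.04

pH = 2.04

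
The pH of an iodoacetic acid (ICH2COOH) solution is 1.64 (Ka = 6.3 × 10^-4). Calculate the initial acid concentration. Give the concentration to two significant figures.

[H+] = 10^(-1.64) = 2.29 × 10^-2 M = x
Ka = x²/(C₀ − x) ⇒ C₀ = x + x²/Ka
C₀ = 2.29 × 10^-2 + (2.29 × 10^-2)²/(6.3 × 10^-4) = 8.55 × 10^-1 M

C₀ = 8.6 × 10^-1 M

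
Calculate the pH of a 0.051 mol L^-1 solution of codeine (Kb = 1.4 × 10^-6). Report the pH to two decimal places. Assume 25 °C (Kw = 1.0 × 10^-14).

pH = 10.43

C18H21NO3 + H2O ⇌ C18H22NO3+ + OH-
From the ICE table, Kb = [OH-]²/(0.051 − [OH-]) = 1.4 × 10^-6.
Since Kb ≪ C₀, [OH-] ≈ √(Kb·C₀) = 2.67 × 10^-4 M.
pOH = −log(2.67 × 10^-4) = 3.57; pH = 14.00 − 3.57 = 10.43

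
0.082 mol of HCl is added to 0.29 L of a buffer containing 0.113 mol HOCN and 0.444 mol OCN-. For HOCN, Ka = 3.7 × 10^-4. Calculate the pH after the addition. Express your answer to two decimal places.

After neutralization: n(HOCN) = 0.195 mol, n(OCN-) = 0.362 mol.
pKa = −log(3.7 × 10^-4) = 3.432
pH = pKa + log([A⁻]/[HA]) = 3.432 + log(0.362/0.195) = 3.432 +0.269

pH = 3.70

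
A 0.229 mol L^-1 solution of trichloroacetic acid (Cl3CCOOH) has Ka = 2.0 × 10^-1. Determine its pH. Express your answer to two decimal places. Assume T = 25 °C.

Cl3CCOOH ⇌ Cl3CCOO- + H+
From the ICE table, Ka = x²/(0.229 − x) = 2.0 × 10^-1.
The 5% rule fails; solving x² + Ka·x − Ka·C₀ = 0 exactly:
x = [−0.2 + √(0.2² + 0.183)]/2 = 1.36 × 10^-1 M
pH = −log[H+] = −log(1.36 × 10^-1) = 0.87

pH = 0.87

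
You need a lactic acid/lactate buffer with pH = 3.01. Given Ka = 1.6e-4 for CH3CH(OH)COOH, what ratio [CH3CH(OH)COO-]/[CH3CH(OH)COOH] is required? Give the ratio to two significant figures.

ratio = 0.16

pKa = -log(1.6 × 10^-4) = 3.796
pH = pKa + log(r) ⇒ log(r) = 3.01 − 3.796 = -0.786
r = [CH3CH(OH)COO-]/[CH3CH(OH)COOH] = 10^(-0.786) = 0.164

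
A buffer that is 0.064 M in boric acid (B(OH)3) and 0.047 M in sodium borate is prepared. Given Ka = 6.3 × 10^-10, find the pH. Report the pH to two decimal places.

pKa = −log(6.3 × 10^-10) = 9.201
Using pH = pKa + log([base]/[acid]) with [base]/[acid] = 0.047/0.064:
pH = 9.201 + (-0.134) = 9.07

pH = 9.07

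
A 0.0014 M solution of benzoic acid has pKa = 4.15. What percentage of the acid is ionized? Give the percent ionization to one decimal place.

20.1%

C6H5COOH ⇌ C6H5COO- + H+; let x = [H+] at equilibrium.
Ka = 10^(−4.15) = 7.08 × 10^-5
Ka = x²/(C₀ − x); solving the quadratic gives x = 2.81 × 10^-4 M.
Fraction ionized = 2.81 × 10^-4 / 0.0014 = 0.2007 → 20.1%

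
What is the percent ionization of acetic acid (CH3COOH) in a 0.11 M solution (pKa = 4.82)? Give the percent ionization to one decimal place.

CH3COOH ⇌ CH3COO- + H+; let x = [H+] at equilibrium.
Ka = 10^(−4.82) = 1.51 × 10^-5
x ≈ √(Ka·C₀) = √(1.51 × 10^-5 × 0.11) = 1.29 × 10^-3 M
% ionization = x/C₀ × 100% = 1.29 × 10^-3/0.11 × 100% = 1.2%

1.2%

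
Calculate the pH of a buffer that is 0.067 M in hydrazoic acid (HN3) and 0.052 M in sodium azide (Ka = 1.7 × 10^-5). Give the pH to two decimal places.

pKa = −log(1.7 × 10^-5) = 4.770
Henderson–Hasselbalch: pH = pKa + log([N3-]/[HN3]) = 4.770 + log(0.052/0.067)
pH = 4.770 + (-0.110) = 4.66

pH = 4.66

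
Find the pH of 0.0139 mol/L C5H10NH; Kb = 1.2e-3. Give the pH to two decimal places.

C5H10NH + H2O ⇌ C5H10NH2+ + OH-
Kb = [OH-]²/(0.0139 − [OH-]) = 1.2 × 10^-3
The 5% rule fails; solving [OH-]² + Kb·[OH-] − Kb·C₀ = 0 exactly:
[OH-] = (−Kb + √(Kb² + 4·Kb·C₀))/2 = 3.53 × 10^-3 M
pOH = −log(3.53 × 10^-3) = 2.45; pH = 14.00 − 2.45 = 11.55

pH = 11.55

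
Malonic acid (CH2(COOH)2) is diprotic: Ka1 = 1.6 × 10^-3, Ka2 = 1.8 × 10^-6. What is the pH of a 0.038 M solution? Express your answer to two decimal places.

pH = 2.15

Since Ka1 ≫ Ka2, the first ionization dominates [H+].
Ka1 = x²/(0.038 − x) = 1.6 × 10^-3
Solving the quadratic: x = (−Ka1 + √(Ka1² + 4·Ka1·C₀))/2 = 7.04 × 10^-3 M
pH = −log(7.04 × 10^-3) = 2.15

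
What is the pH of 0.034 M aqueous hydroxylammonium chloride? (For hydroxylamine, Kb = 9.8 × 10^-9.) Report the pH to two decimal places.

NH3OH+ is the conjugate acid of the weak base NH2OH.
Ka = Kw/Kb = 1.0×10^-14 / 9.8 × 10^-9 = 1.02 × 10^-6
From the ICE table, Ka = [H+]²/(0.034 − [H+]) = 1.02 × 10^-6.
Since Ka ≪ C₀, [H+] ≈ √(Ka·C₀) = 1.86 × 10^-4 M.
pH = −log[H+] = −log(1.86 × 10^-4) = 3.73

pH = 3.73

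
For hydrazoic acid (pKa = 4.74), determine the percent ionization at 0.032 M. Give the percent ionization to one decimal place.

2.4%

HN3 ⇌ N3- + H+; let x = [H+] at equilibrium.
Ka = 10^(−4.74) = 1.82 × 10^-5
x ≈ √(Ka·C₀) = √(1.82 × 10^-5 × 0.032) = 7.63 × 10^-4 M
Fraction ionized = 7.63 × 10^-4 / 0.032 = 0.0238 → 2.4%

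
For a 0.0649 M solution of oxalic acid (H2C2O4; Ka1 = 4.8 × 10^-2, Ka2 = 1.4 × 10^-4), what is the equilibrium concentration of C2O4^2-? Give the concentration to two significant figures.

First ionization gives [H+] ≈ [HC2O4-] = 3.68 × 10^-2 M.
Second step: Ka2 = [H+][C2O4^2-]/[HC2O4-] ≈ [C2O4^2-] (since [H+] ≈ [HC2O4-]).
So [C2O4^2-] ≈ Ka2.

1.4 × 10^-4 M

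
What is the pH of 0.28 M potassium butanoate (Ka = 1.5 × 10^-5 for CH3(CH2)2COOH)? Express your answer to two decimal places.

CH3(CH2)2COO- is the conjugate base of the weak acid CH3(CH2)2COOH.
Kb = Kw/Ka = 1.0×10^-14 / 1.5 × 10^-5 = 6.67 × 10^-10
Kb = [OH-]²/(0.28 − [OH-]) = 6.67 × 10^-10
Assume [OH-] ≪ 0.28: [OH-] ≈ √(6.67 × 10^-10 × 0.28) = 1.37 × 10^-5 M
([OH-]/C₀ = 0.0049% < 5%, so the approximation holds.)
pOH = −log(1.37 × 10^-5) = 4.86; pH = 14.00 − 4.86 = 9.14

pH = 9.14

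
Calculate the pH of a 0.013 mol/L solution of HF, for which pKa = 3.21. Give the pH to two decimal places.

HF ⇌ F- + H+
Ka = 10^(−3.21) = 6.17 × 10^-4
Ka = [H+]²/(0.013 − [H+]) = 6.17 × 10^-4
The 5% rule fails; solving [H+]² + Ka·[H+] − Ka·C₀ = 0 exactly:
[H+] = (−Ka + √(Ka² + 4·Ka·C₀))/2 = 2.54 × 10^-3 M
pH = −log(2.54 × 10^-3) = 2.60

pH = 2.60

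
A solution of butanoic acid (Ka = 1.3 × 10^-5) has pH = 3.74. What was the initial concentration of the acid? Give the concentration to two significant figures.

[H+] = 10^(-3.74) = 1.82 × 10^-4 M = x
Ka = x²/(C₀ − x) ⇒ C₀ = x + x²/Ka
C₀ = 1.82 × 10^-4 + (1.82 × 10^-4)²/(1.3 × 10^-5) = 2.73 × 10^-3 M

C₀ = 2.7 × 10^-3 M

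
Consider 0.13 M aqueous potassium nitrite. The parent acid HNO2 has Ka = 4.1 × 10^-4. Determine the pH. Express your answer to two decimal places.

NO2- is the conjugate base of the weak acid HNO2.
Kb = Kw/Ka = 1.0×10^-14 / 4.1 × 10^-4 = 2.44 × 10^-11
Kb = [OH-]²/(0.13 − [OH-]) = 2.44 × 10^-11
Assume [OH-] ≪ 0.13: [OH-] ≈ √(2.44 × 10^-11 × 0.13) = 1.78 × 10^-6 M
Check: 0.0014% ionized — well under 5%, approximation valid.
pOH = −log(1.78 × 10^-6) = 5.75; pH = 14.00 − 5.75 = 8.25

pH = 8.25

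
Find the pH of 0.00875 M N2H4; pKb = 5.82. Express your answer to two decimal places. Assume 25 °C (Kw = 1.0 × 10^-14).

N2H4 + H2O ⇌ N2H5+ + OH-
Kb = 10^(−5.82) = 1.51 × 10^-6
From the ICE table, Kb = x²/(0.00875 − x) = 1.51 × 10^-6.
Neglecting x in the denominator: x = √(1.51 × 10^-6 × 0.00875) = 1.15 × 10^-4 M
pOH = −log(1.15 × 10^-4) = 3.94; pH = 14.00 − 3.94 = 10.06

pH = 10.06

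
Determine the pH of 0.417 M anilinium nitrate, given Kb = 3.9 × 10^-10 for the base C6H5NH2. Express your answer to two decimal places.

C6H5NH3+ is the conjugate acid of the weak base C6H5NH2.
Ka = Kw/Kb = 1.0×10^-14 / 3.9 × 10^-10 = 2.56 × 10^-5
Ka = x²/(0.417 − x) = 2.56 × 10^-5
Assume x ≪ 0.417: x ≈ √(2.56 × 10^-5 × 0.417) = 3.27 × 10^-3 M
(x/C₀ = 0.78% < 5%, so the approximation holds.)
pH = −log[H+] = −log(3.27 × 10^-3) = 2.49

pH = 2.49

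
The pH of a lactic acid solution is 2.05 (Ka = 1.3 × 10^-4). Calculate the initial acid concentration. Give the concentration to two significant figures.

C₀ = 6.2 × 10^-1 M

[H+] = 10^(-2.05) = 8.91 × 10^-3 M = x
Ka = x²/(C₀ − x) ⇒ C₀ = x + x²/Ka
C₀ = 8.91 × 10^-3 + (8.91 × 10^-3)²/(1.3 × 10^-4) = 6.20 × 10^-1 M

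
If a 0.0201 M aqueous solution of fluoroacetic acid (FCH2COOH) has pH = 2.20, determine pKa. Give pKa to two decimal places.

pKa = 2.54

[H+] = 10^(-2.20) = 6.31 × 10^-3 M
At equilibrium [HA] = 0.0201 − 6.31 × 10^-3 = 1.38 × 10^-2 M
Ka = [H+][A-]/[HA] = (6.31 × 10^-3)² / 1.38 × 10^-2 = 2.89 × 10^-3
pKa = -log(2.89 × 10^-3) = 2.54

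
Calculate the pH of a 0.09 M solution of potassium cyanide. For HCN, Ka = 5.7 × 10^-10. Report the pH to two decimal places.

CN- is the conjugate base of the weak acid HCN.
Kb = Kw/Ka = 1.0×10^-14 / 5.7 × 10^-10 = 1.75 × 10^-5
Let x = [OH-] at equilibrium. Kb = x²/(0.09 − x).
Neglecting x in the denominator: x = √(1.75 × 10^-5 × 0.09) = 1.25 × 10^-3 M
(x/C₀ = 1.4% < 5%, so the approximation holds.)
pOH = 2.90, so pH = 14.00 − pOH = 11.10

pH = 11.10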